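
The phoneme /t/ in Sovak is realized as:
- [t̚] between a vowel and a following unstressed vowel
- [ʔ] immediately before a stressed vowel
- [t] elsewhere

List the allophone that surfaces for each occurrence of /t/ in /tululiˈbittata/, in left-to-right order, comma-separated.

Occurrence 1 (position 1): no conditioning environment matches → elsewhere allophone [t].
Occurrence 2 (position 9): no conditioning environment matches → elsewhere allophone [t].
Occurrence 3 (position 10): no conditioning environment matches → elsewhere allophone [t].
Occurrence 4 (position 12): between a vowel and a following unstressed vowel → [t̚].

[t], [t], [t], [t̚]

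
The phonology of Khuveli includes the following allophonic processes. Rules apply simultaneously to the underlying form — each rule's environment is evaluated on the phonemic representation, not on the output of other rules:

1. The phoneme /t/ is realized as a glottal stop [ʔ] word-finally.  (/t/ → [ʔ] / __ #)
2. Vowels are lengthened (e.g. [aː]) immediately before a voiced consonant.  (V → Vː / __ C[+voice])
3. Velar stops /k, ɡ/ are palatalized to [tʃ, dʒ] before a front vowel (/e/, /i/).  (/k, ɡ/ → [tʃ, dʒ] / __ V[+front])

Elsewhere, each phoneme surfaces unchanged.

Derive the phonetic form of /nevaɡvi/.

[neːvaːɡvi]

Rule 2 applies to /e/ (between /n/ and /v/: before a voiced consonant) → [eː].
Rule 2 applies to /a/ (between /v/ and /ɡ/: before a voiced consonant) → [aː].
/ɡ/ — between /a/ and /v/; rule 3 does not apply here → [ɡ].
/i/ (word-final): rule 2 targets it, but not before a voiced consonant → unchanged [i].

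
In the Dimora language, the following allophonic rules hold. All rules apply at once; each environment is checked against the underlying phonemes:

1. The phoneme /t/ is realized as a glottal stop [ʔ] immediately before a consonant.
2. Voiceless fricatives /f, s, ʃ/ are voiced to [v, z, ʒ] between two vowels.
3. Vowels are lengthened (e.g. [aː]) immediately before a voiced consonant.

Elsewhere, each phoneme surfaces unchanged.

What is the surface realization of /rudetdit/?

/u/ — between /r/ and /d/, before a voiced consonant — surfaces as [uː] (rule 3).
/e/ (between /d/ and /t/) fails the environment for rule 3, so it stays [e].
Rule 1 applies to /t/ (between /e/ and /d/: immediately before a consonant) → [ʔ].
/i/ (between /d/ and /t/) fails the environment for rule 3, so it stays [i].
/t/ (word-final) is in the target of rule 1 but the environment (immediately before a consonant) is not met → [t].

[ruːdeʔdit]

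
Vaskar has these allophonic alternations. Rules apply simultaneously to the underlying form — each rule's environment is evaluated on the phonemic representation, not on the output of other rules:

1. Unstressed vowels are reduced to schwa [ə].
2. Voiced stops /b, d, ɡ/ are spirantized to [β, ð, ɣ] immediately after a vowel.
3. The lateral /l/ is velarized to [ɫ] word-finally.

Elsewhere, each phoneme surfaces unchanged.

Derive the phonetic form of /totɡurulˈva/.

/o/ — between /t/ and /t/, in an unstressed syllable — surfaces as [ə] (rule 1).
/ɡ/ — between /t/ and /u/; rule 2 does not apply here → [ɡ].
/u/ meets the environment for rule 1 (in an unstressed syllable) → [ə].
/u/ (between /r/ and /l/) occurs in an unstressed syllable → [ə] by rule 1.
/l/ (between /u/ and /v/): rule 3 targets it, but not word-finally → unchanged [l].
/a/ (word-final): rule 1 targets it, but not in an unstressed syllable → unchanged [a].

[tətɡərəlˈva]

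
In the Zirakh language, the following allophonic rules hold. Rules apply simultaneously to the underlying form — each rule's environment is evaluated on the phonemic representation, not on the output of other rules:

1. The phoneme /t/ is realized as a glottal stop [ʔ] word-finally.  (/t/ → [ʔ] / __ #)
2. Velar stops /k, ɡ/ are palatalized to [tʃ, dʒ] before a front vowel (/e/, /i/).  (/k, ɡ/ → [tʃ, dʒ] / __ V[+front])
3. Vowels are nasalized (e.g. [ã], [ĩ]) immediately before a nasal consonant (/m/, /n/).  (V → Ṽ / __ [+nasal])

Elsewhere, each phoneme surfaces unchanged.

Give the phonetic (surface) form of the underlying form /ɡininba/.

[dʒĩnĩnba]

/ɡ/ (word-initial): before a front vowel, so rule 2 applies → [dʒ].
/i/ (between /ɡ/ and /n/) occurs before a nasal consonant → [ĩ] by rule 3.
Rule 3 applies to /i/ (between /n/ and /n/: before a nasal consonant) → [ĩ].
/a/ (word-final) is in the target of rule 3 but the environment (before a nasal consonant) is not met → [a].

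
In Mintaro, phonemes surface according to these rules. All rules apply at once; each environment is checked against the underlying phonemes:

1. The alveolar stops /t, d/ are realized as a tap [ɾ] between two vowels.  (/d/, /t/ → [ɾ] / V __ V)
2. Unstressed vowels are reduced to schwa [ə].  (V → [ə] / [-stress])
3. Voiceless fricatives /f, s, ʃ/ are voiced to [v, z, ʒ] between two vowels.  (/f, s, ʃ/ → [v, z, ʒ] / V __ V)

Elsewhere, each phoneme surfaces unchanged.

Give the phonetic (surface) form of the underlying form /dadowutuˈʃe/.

/d/ — word-initial; rule 1 does not apply here → [d].
/a/ (between /d/ and /d/): in an unstressed syllable, so rule 2 applies → [ə].
/d/ (between /a/ and /o/): between two vowels, so rule 1 applies → [ɾ].
Rule 2 applies to /o/ (between /d/ and /w/: in an unstressed syllable) → [ə].
/w/ (between /o/ and /u/) is unaffected → [w].
/u/ (between /w/ and /t/) occurs in an unstressed syllable → [ə] by rule 2.
Rule 1 applies to /t/ (between /u/ and /u/: between two vowels) → [ɾ].
/u/ meets the environment for rule 2 (in an unstressed syllable) → [ə].
/ʃ/ (between /u/ and /e/): between two vowels, so rule 3 applies → [ʒ].
/e/ (word-final) is in the target of rule 2 but the environment (in an unstressed syllable) is not met → [e].

[dəɾəwəɾəˈʒe]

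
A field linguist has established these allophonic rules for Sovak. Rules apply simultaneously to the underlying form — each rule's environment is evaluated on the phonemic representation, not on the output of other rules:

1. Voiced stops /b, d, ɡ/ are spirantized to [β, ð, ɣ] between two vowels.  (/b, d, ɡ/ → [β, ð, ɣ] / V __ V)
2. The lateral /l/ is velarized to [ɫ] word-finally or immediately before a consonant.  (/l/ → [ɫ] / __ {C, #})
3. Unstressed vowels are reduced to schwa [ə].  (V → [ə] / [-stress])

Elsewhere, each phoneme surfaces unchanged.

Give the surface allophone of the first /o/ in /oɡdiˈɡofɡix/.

/o/ (word-initial) occurs in an unstressed syllable → [ə] by rule 3.

[ə]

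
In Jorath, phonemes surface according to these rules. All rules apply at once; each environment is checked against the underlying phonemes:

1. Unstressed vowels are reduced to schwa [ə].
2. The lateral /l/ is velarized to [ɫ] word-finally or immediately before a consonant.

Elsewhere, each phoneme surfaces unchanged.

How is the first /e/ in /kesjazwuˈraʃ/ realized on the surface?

/e/ (between /k/ and /s/): in an unstressed syllable, so rule 1 applies → [ə].

[ə]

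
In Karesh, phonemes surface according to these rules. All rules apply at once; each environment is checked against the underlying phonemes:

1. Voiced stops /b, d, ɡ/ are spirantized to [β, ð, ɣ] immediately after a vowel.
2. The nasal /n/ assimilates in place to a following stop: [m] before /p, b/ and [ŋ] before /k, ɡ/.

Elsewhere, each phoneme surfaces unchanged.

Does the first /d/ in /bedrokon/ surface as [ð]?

/d/ — between /e/ and /r/, immediately after a vowel — surfaces as [ð] (rule 1).
The actual realization is [ð], which matches [ð].

Yes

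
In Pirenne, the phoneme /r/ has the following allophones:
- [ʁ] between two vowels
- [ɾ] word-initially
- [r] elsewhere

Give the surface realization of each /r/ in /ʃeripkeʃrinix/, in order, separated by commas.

[ʁ], [r]

Occurrence 1 (position 3): between two vowels → [ʁ].
Occurrence 2 (position 9): no conditioning environment matches → elsewhere allophone [r].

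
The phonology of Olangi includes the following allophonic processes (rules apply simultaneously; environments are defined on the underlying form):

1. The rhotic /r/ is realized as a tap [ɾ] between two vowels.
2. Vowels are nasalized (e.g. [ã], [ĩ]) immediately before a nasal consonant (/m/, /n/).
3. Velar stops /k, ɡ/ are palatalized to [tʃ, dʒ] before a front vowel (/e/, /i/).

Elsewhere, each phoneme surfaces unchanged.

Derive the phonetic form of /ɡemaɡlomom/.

/ɡ/ (word-initial): before a front vowel, so rule 3 applies → [dʒ].
/e/ meets the environment for rule 2 (before a nasal consonant) → [ẽ].
/m/ (between /e/ and /a/): no rule targets it → [m].
/a/ (between /m/ and /ɡ/) fails the environment for rule 2, so it stays [a].
/ɡ/ (between /a/ and /l/) is in the target of rule 3 but the environment (before a front vowel) is not met → [ɡ].
/l/ (between /ɡ/ and /o/): no rule targets it → [l].
Rule 2 applies to /o/ (between /l/ and /m/: before a nasal consonant) → [õ].
/m/ — not in any rule's target class → [m].
/o/ meets the environment for rule 2 (before a nasal consonant) → [õ].
/m/ (word-final) is unaffected → [m].

[dʒẽmaɡlõmõm]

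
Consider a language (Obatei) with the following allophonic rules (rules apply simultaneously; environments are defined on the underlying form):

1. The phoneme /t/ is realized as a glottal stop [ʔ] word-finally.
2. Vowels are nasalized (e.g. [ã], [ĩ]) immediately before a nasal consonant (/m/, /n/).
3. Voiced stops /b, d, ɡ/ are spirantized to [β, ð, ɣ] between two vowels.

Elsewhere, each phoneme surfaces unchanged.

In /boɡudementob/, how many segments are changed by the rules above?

Segments that undergo a rule: /ɡ/ → [ɣ] (rule 3); /d/ → [ð] (rule 3); /e/ → [ẽ] (rule 2); /e/ → [ẽ] (rule 2).
All other segments surface unchanged.

4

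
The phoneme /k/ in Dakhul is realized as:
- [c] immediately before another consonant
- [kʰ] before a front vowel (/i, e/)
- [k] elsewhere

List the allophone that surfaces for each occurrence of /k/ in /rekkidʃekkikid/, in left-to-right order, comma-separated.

Occurrence 1 (position 3): immediately before another consonant → [c].
Occurrence 2 (position 4): before a front vowel (/i, e/) → [kʰ].
Occurrence 3 (position 9): immediately before another consonant → [c].
Occurrence 4 (position 10): before a front vowel (/i, e/) → [kʰ].
Occurrence 5 (position 12): before a front vowel (/i, e/) → [kʰ].

[c], [kʰ], [c], [kʰ], [kʰ]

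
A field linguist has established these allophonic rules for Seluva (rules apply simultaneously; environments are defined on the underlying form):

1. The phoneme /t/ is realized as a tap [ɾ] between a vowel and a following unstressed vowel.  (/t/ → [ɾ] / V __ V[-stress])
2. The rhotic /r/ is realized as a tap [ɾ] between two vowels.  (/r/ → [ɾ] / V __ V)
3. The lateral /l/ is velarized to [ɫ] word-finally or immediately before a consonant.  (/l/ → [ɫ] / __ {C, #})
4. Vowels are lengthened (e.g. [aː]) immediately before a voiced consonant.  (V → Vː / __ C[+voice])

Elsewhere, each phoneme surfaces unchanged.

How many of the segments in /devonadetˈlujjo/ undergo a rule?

4

Segments that undergo a rule: /e/ → [eː] (rule 4); /o/ → [oː] (rule 4); /a/ → [aː] (rule 4); /u/ → [uː] (rule 4).
All other segments surface unchanged.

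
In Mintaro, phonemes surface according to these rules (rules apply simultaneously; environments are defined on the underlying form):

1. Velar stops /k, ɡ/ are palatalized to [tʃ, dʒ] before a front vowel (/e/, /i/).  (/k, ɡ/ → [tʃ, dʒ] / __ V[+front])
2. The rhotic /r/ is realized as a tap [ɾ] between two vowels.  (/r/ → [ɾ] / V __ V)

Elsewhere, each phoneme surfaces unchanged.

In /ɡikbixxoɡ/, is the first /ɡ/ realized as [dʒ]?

Yes

/ɡ/ meets the environment for rule 1 (before a front vowel) → [dʒ].
The actual realization is [dʒ], which matches [dʒ].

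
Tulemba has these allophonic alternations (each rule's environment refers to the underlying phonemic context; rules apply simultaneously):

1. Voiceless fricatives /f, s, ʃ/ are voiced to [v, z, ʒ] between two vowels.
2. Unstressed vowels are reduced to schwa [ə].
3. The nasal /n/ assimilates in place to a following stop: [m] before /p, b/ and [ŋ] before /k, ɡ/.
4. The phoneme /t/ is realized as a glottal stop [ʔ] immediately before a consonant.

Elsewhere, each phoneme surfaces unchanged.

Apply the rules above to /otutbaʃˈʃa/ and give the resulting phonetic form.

[ətəʔbəʃˈʃa]

/o/ meets the environment for rule 2 (in an unstressed syllable) → [ə].
/t/ (between /o/ and /u/) is in the target of rule 4 but the environment (immediately before a consonant) is not met → [t].
/u/ meets the environment for rule 2 (in an unstressed syllable) → [ə].
/t/ (between /u/ and /b/): immediately before a consonant, so rule 4 applies → [ʔ].
Rule 2 applies to /a/ (between /b/ and /ʃ/: in an unstressed syllable) → [ə].
/ʃ/ — between /a/ and /ʃ/; rule 1 does not apply here → [ʃ].
/ʃ/ (between /ʃ/ and /a/) is in the target of rule 1 but the environment (between two vowels) is not met → [ʃ].
/a/ (word-final): rule 2 targets it, but not in an unstressed syllable → unchanged [a].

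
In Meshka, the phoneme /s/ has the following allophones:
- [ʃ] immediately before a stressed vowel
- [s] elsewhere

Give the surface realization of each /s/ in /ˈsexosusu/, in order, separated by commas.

Occurrence 1 (position 1): immediately before a stressed vowel → [ʃ].
Occurrence 2 (position 5): no conditioning environment matches → elsewhere allophone [s].
Occurrence 3 (position 7): no conditioning environment matches → elsewhere allophone [s].

[ʃ], [s], [s]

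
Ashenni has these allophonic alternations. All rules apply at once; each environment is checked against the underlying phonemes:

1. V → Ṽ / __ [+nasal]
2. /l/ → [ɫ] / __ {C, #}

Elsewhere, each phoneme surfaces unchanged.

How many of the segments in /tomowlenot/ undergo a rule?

2

Segments that undergo a rule: /o/ → [õ] (rule 1); /e/ → [ẽ] (rule 1).
All other segments surface unchanged.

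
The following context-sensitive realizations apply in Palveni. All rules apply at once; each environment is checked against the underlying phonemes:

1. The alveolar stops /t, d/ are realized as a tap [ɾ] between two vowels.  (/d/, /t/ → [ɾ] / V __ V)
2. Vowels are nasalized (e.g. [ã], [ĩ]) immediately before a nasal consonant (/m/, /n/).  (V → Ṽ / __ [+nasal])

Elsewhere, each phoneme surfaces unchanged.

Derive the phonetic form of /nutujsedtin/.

[nuɾujsedtĩn]

/n/ — not in any rule's target class → [n].
/u/ (between /n/ and /t/): rule 2 targets it, but not before a nasal consonant → unchanged [u].
Rule 1 applies to /t/ (between /u/ and /u/: between two vowels) → [ɾ].
/u/ — between /t/ and /j/; rule 2 does not apply here → [u].
/j/ (between /u/ and /s/) is unaffected → [j].
/s/ stays [s].
/e/ (between /s/ and /d/) fails the environment for rule 2, so it stays [e].
/d/ — between /e/ and /t/; rule 1 does not apply here → [d].
/t/ (between /d/ and /i/): rule 1 targets it, but not between two vowels → unchanged [t].
Rule 2 applies to /i/ (between /t/ and /n/: before a nasal consonant) → [ĩ].
/n/ — not in any rule's target class → [n].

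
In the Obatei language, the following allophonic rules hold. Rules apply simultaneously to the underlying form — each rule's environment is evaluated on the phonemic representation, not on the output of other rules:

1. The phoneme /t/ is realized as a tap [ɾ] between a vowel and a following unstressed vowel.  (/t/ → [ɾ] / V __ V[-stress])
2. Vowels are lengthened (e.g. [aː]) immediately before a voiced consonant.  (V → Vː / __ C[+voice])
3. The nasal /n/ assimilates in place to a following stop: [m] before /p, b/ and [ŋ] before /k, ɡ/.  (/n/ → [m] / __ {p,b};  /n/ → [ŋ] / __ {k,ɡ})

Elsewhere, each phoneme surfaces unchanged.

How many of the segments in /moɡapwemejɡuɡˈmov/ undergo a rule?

5

Segments that undergo a rule: /o/ → [oː] (rule 2); /e/ → [eː] (rule 2); /e/ → [eː] (rule 2); /u/ → [uː] (rule 2); /o/ → [oː] (rule 2).
All other segments surface unchanged.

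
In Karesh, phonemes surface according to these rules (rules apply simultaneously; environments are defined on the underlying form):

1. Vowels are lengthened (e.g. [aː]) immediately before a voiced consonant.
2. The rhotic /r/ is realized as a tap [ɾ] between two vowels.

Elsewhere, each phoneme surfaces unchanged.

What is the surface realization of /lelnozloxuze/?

[leːlnoːzloxuːze]

/l/ — not in any rule's target class → [l].
/e/ (between /l/ and /l/) occurs before a voiced consonant → [eː] by rule 1.
/l/ (between /e/ and /n/): no rule targets it → [l].
/n/ stays [n].
Rule 1 applies to /o/ (between /n/ and /z/: before a voiced consonant) → [oː].
/z/ (between /o/ and /l/): no rule targets it → [z].
/l/ — not in any rule's target class → [l].
/o/ — between /l/ and /x/; rule 1 does not apply here → [o].
/x/ stays [x].
Rule 1 applies to /u/ (between /x/ and /z/: before a voiced consonant) → [uː].
/z/ (between /u/ and /e/): no rule targets it → [z].
/e/ — word-final; rule 1 does not apply here → [e].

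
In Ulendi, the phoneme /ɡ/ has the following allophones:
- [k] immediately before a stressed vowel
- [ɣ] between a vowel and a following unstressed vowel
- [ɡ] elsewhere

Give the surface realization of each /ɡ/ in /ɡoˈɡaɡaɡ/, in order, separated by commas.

[ɡ], [k], [ɣ], [ɡ]

Occurrence 1 (position 1): no conditioning environment matches → elsewhere allophone [ɡ].
Occurrence 2 (position 3): immediately before a stressed vowel → [k].
Occurrence 3 (position 5): between a vowel and a following unstressed vowel → [ɣ].
Occurrence 4 (position 7): no conditioning environment matches → elsewhere allophone [ɡ].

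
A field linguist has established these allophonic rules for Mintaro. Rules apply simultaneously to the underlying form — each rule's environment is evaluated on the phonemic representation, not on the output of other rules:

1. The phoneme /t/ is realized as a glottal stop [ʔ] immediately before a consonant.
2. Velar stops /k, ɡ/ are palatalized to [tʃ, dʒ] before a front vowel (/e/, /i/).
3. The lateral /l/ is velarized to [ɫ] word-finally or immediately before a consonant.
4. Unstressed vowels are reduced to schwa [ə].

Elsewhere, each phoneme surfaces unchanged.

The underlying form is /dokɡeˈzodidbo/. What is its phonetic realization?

[dəkdʒəˈzodədbə]

/d/ — not in any rule's target class → [d].
/o/ meets the environment for rule 4 (in an unstressed syllable) → [ə].
/k/ (between /o/ and /ɡ/) is in the target of rule 2 but the environment (before a front vowel) is not met → [k].
Rule 2 applies to /ɡ/ (between /k/ and /e/: before a front vowel) → [dʒ].
/e/ (between /ɡ/ and /z/): in an unstressed syllable, so rule 4 applies → [ə].
/z/ (between /e/ and /o/) is unaffected → [z].
/o/ (between /z/ and /d/) is in the target of rule 4 but the environment (in an unstressed syllable) is not met → [o].
/d/ — not in any rule's target class → [d].
Rule 4 applies to /i/ (between /d/ and /d/: in an unstressed syllable) → [ə].
/d/ stays [d].
/b/ stays [b].
/o/ — word-final, in an unstressed syllable — surfaces as [ə] (rule 4).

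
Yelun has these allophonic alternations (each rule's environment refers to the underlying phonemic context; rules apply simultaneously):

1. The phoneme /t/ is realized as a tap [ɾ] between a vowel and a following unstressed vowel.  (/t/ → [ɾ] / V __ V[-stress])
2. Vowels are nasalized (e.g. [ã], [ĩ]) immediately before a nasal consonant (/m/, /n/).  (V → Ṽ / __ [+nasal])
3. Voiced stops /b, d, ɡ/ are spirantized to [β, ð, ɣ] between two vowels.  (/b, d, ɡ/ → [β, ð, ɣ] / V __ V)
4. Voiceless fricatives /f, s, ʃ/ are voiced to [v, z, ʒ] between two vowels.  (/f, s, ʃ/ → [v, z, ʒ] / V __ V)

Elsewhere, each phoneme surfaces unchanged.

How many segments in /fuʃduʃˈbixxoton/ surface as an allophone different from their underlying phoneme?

Segments that undergo a rule: /t/ → [ɾ] (rule 1); /o/ → [õ] (rule 2).
All other segments surface unchanged.

2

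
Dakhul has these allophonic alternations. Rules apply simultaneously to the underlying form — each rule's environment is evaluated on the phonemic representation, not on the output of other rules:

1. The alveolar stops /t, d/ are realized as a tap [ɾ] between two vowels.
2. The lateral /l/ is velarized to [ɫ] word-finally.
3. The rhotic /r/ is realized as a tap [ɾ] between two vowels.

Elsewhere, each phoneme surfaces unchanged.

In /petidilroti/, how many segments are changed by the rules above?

Segments that undergo a rule: /t/ → [ɾ] (rule 1); /d/ → [ɾ] (rule 1); /t/ → [ɾ] (rule 1).
All other segments surface unchanged.

3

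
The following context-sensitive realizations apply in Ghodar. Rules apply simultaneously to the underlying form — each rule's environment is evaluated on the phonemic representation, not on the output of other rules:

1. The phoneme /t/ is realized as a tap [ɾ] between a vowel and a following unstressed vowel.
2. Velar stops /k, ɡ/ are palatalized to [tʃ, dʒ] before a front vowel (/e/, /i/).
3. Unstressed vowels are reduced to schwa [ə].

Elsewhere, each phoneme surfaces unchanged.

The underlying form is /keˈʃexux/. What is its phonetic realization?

[tʃəˈʃexəx]

/k/ — word-initial, before a front vowel — surfaces as [tʃ] (rule 2).
/e/ (between /k/ and /ʃ/): in an unstressed syllable, so rule 3 applies → [ə].
/ʃ/ (between /e/ and /e/) is unaffected → [ʃ].
/e/ (between /ʃ/ and /x/) fails the environment for rule 3, so it stays [e].
/x/ — not in any rule's target class → [x].
/u/ meets the environment for rule 3 (in an unstressed syllable) → [ə].
/x/ (word-final) is unaffected → [x].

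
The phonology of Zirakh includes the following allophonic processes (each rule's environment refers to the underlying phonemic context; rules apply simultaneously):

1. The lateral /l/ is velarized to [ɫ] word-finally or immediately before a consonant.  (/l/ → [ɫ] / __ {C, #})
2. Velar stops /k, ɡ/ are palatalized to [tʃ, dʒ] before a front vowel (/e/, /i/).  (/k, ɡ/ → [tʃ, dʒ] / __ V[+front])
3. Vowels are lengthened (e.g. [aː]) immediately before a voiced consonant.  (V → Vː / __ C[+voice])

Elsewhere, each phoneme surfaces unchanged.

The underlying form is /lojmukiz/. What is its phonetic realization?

/l/ (word-initial) fails the environment for rule 1, so it stays [l].
/o/ (between /l/ and /j/) occurs before a voiced consonant → [oː] by rule 3.
/u/ (between /m/ and /k/) is in the target of rule 3 but the environment (before a voiced consonant) is not met → [u].
Rule 2 applies to /k/ (between /u/ and /i/: before a front vowel) → [tʃ].
/i/ meets the environment for rule 3 (before a voiced consonant) → [iː].

[loːjmutʃiːz]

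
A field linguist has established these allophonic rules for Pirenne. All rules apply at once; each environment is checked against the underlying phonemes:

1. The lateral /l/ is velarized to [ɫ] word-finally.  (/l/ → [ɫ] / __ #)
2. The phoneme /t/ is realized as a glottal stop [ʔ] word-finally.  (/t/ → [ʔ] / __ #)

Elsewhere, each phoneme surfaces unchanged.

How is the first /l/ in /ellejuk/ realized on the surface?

/l/ — between /e/ and /l/; rule 1 does not apply here → [l].

[l]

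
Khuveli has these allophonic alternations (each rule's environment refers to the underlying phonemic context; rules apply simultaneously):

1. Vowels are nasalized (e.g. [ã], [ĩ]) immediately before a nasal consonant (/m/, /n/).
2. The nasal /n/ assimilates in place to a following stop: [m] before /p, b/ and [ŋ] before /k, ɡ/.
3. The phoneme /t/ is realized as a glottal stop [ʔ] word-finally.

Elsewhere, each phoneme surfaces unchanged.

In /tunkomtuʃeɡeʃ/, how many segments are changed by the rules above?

Segments that undergo a rule: /u/ → [ũ] (rule 1); /n/ → [ŋ] (rule 2); /o/ → [õ] (rule 1).
All other segments surface unchanged.

3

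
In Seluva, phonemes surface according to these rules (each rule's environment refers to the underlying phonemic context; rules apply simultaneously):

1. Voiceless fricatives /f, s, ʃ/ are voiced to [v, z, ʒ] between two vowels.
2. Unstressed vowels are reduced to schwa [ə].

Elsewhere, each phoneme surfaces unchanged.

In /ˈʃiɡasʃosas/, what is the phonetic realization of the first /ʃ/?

/ʃ/ (word-initial) is in the target of rule 1 but the environment (between two vowels) is not met → [ʃ].

[ʃ]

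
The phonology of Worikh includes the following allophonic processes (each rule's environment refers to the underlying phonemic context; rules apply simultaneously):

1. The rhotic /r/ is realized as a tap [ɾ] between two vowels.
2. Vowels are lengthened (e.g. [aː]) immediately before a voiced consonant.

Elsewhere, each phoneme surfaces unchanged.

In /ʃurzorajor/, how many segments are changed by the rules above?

5

Segments that undergo a rule: /u/ → [uː] (rule 2); /o/ → [oː] (rule 2); /r/ → [ɾ] (rule 1); /a/ → [aː] (rule 2); /o/ → [oː] (rule 2).
All other segments surface unchanged.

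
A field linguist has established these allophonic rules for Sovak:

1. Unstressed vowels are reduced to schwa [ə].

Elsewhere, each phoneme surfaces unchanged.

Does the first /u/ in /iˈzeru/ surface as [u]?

/u/ (word-final): in an unstressed syllable, so rule 1 applies → [ə].
The actual realization is [ə], not [u].

No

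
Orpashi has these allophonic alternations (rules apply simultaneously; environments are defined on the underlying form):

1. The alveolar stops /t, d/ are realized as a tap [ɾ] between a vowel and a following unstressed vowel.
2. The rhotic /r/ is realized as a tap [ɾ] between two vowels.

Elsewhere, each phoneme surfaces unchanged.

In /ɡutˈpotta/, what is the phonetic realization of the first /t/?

/t/ (between /u/ and /p/) is in the target of rule 1 but the environment (between a vowel and a following unstressed vowel) is not met → [t].

[t]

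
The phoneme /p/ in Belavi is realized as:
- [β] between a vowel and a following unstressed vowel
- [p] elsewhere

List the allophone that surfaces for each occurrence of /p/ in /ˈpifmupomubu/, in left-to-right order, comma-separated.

Occurrence 1 (position 1): no conditioning environment matches → elsewhere allophone [p].
Occurrence 2 (position 6): between a vowel and a following unstressed vowel → [β].

[p], [β]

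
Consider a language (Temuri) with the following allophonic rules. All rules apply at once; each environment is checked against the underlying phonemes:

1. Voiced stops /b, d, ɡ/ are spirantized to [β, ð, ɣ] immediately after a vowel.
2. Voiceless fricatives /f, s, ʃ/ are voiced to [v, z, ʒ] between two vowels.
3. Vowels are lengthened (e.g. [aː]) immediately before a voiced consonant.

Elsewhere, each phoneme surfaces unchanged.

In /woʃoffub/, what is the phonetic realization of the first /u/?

/u/ (between /f/ and /b/): before a voiced consonant, so rule 3 applies → [uː].

[uː]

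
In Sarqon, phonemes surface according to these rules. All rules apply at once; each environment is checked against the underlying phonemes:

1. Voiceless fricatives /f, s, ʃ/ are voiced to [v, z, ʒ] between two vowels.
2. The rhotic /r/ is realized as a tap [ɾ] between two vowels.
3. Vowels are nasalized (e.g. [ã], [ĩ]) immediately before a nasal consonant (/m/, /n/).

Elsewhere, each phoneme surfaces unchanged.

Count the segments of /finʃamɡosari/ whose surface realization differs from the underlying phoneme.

4

Segments that undergo a rule: /i/ → [ĩ] (rule 3); /a/ → [ã] (rule 3); /s/ → [z] (rule 1); /r/ → [ɾ] (rule 2).
All other segments surface unchanged.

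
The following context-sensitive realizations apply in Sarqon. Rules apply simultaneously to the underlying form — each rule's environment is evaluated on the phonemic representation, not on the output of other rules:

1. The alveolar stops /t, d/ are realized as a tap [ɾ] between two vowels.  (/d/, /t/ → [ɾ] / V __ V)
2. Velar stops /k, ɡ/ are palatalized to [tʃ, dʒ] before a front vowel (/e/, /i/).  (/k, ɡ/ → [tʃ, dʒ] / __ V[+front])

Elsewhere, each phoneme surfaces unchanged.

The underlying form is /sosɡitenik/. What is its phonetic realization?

Rule 2 applies to /ɡ/ (between /s/ and /i/: before a front vowel) → [dʒ].
Rule 1 applies to /t/ (between /i/ and /e/: between two vowels) → [ɾ].
/k/ (word-final): rule 2 targets it, but not before a front vowel → unchanged [k].

[sosdʒiɾenik]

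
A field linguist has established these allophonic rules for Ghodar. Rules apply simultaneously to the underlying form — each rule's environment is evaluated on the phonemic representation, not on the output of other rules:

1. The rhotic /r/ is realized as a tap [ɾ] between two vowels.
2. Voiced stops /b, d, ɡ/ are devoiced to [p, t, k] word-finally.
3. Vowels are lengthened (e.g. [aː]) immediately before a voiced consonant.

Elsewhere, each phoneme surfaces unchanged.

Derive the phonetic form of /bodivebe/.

[boːdiːveːbe]

/b/ (word-initial) fails the environment for rule 2, so it stays [b].
/o/ (between /b/ and /d/) occurs before a voiced consonant → [oː] by rule 3.
/d/ (between /o/ and /i/) fails the environment for rule 2, so it stays [d].
/i/ (between /d/ and /v/): before a voiced consonant, so rule 3 applies → [iː].
/v/ — not in any rule's target class → [v].
/e/ (between /v/ and /b/) occurs before a voiced consonant → [eː] by rule 3.
/b/ (between /e/ and /e/): rule 2 targets it, but not word-finally → unchanged [b].
/e/ (word-final): rule 3 targets it, but not before a voiced consonant → unchanged [e].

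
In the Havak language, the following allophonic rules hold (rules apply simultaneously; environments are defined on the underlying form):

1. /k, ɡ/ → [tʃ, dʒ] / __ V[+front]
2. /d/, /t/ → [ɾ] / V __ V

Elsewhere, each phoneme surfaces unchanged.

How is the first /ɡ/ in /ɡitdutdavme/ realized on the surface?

/ɡ/ (word-initial) occurs before a front vowel → [dʒ] by rule 1.

[dʒ]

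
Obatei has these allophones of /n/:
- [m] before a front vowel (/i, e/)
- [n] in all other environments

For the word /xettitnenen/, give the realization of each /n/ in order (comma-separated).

[m], [m], [n]

Occurrence 1 (position 7): before a front vowel (/i, e/) → [m].
Occurrence 2 (position 9): before a front vowel (/i, e/) → [m].
Occurrence 3 (position 11): no conditioning environment matches → elsewhere allophone [n].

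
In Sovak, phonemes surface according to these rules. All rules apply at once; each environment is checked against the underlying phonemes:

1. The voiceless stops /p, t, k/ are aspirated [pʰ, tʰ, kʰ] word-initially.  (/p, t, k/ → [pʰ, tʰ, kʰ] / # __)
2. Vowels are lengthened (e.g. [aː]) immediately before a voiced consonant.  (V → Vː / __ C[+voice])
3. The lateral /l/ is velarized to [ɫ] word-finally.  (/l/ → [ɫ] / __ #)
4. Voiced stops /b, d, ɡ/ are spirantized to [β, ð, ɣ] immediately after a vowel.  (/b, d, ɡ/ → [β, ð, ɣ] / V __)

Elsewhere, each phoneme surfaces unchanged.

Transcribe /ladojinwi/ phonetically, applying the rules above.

/l/ — word-initial; rule 3 does not apply here → [l].
/a/ — between /l/ and /d/, before a voiced consonant — surfaces as [aː] (rule 2).
/d/ (between /a/ and /o/): immediately after a vowel, so rule 4 applies → [ð].
Rule 2 applies to /o/ (between /d/ and /j/: before a voiced consonant) → [oː].
/j/ (between /o/ and /i/): no rule targets it → [j].
Rule 2 applies to /i/ (between /j/ and /n/: before a voiced consonant) → [iː].
/n/ — not in any rule's target class → [n].
/w/ stays [w].
/i/ — word-final; rule 2 does not apply here → [i].

[laːðoːjiːnwi]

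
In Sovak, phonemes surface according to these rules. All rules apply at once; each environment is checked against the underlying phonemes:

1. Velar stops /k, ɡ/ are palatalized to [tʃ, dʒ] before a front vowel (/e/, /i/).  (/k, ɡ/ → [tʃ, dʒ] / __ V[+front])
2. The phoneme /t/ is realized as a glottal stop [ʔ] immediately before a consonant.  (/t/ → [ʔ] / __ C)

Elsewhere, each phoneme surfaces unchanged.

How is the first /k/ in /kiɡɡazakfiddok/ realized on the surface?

[tʃ]

/k/ (word-initial) occurs before a front vowel → [tʃ] by rule 1.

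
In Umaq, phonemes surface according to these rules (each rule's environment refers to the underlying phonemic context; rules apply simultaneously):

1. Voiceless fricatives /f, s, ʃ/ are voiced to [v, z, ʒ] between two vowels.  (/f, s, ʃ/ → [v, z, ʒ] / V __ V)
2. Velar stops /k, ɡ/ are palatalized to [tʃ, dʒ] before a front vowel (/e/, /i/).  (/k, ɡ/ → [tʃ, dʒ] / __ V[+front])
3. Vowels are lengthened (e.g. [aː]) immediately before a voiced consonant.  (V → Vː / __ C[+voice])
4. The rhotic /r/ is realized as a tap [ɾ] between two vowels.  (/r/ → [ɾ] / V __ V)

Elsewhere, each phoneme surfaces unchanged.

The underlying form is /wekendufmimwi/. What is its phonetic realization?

/w/ (word-initial) is unaffected → [w].
/e/ (between /w/ and /k/) fails the environment for rule 3, so it stays [e].
/k/ — between /e/ and /e/, before a front vowel — surfaces as [tʃ] (rule 2).
/e/ meets the environment for rule 3 (before a voiced consonant) → [eː].
/n/ (between /e/ and /d/): no rule targets it → [n].
/d/ stays [d].
/u/ — between /d/ and /f/; rule 3 does not apply here → [u].
/f/ (between /u/ and /m/) fails the environment for rule 1, so it stays [f].
/m/ — not in any rule's target class → [m].
/i/ meets the environment for rule 3 (before a voiced consonant) → [iː].
/m/ (between /i/ and /w/) is unaffected → [m].
/w/ (between /m/ and /i/) is unaffected → [w].
/i/ (word-final) is in the target of rule 3 but the environment (before a voiced consonant) is not met → [i].

[wetʃeːndufmiːmwi]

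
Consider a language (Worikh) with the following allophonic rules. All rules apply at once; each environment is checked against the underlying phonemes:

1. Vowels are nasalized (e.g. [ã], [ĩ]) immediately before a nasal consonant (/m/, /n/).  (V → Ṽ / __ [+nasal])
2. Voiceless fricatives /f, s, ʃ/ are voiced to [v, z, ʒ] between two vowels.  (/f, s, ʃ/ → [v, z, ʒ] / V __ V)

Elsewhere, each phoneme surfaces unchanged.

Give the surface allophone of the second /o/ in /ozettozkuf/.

[o]

/o/ (between /t/ and /z/) is in the target of rule 1 but the environment (before a nasal consonant) is not met → [o].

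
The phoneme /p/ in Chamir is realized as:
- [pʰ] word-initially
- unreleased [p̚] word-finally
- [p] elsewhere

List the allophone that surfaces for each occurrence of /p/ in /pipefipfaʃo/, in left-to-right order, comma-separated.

Occurrence 1 (position 1): word-initially → [pʰ].
Occurrence 2 (position 3): no conditioning environment matches → elsewhere allophone [p].
Occurrence 3 (position 7): no conditioning environment matches → elsewhere allophone [p].

[pʰ], [p], [p]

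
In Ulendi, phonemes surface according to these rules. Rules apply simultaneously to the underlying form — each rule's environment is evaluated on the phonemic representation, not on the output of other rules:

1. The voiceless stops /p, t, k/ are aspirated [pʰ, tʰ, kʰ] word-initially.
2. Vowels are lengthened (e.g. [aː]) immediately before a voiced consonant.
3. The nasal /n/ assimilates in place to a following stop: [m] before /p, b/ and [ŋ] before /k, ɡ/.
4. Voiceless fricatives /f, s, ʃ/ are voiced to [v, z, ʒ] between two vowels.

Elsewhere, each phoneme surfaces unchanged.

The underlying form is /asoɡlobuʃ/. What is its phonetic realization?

[azoːɡloːbuʃ]

/a/ (word-initial) is in the target of rule 2 but the environment (before a voiced consonant) is not met → [a].
/s/ (between /a/ and /o/): between two vowels, so rule 4 applies → [z].
/o/ meets the environment for rule 2 (before a voiced consonant) → [oː].
/o/ (between /l/ and /b/): before a voiced consonant, so rule 2 applies → [oː].
/u/ (between /b/ and /ʃ/) is in the target of rule 2 but the environment (before a voiced consonant) is not met → [u].
/ʃ/ (word-final) fails the environment for rule 4, so it stays [ʃ].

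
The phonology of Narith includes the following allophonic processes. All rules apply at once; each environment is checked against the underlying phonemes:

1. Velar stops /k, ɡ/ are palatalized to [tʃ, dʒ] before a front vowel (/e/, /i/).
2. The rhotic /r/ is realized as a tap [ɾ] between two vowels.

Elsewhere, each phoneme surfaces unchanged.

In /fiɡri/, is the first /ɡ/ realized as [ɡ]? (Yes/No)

/ɡ/ (between /i/ and /r/) is in the target of rule 1 but the environment (before a front vowel) is not met → [ɡ].
The actual realization is [ɡ], which matches [ɡ].

Yes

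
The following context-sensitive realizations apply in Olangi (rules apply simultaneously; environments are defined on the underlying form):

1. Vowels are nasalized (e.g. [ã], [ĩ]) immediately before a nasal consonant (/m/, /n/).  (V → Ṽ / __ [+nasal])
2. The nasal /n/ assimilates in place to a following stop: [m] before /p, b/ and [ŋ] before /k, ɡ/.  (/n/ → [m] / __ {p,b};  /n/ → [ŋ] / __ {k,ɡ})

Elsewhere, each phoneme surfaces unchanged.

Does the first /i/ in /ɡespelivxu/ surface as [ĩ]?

No

/i/ (between /l/ and /v/) is in the target of rule 1 but the environment (before a nasal consonant) is not met → [i].
The actual realization is [i], not [ĩ].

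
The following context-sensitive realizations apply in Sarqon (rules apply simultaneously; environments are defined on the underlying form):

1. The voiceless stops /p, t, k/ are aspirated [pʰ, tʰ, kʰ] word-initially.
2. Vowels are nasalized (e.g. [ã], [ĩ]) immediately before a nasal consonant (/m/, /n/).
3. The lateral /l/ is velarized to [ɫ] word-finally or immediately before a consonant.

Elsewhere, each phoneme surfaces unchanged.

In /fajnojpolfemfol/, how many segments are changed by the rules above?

Segments that undergo a rule: /l/ → [ɫ] (rule 3); /e/ → [ẽ] (rule 2); /l/ → [ɫ] (rule 3).
All other segments surface unchanged.

3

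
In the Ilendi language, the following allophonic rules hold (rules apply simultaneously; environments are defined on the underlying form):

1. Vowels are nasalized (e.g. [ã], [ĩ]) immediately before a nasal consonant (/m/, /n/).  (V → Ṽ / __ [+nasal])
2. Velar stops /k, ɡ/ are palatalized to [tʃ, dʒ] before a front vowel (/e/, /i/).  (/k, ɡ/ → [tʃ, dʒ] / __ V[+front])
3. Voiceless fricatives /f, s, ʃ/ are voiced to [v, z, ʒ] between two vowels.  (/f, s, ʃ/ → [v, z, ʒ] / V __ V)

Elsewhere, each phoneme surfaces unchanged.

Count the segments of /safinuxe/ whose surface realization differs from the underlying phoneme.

Segments that undergo a rule: /f/ → [v] (rule 3); /i/ → [ĩ] (rule 1).
All other segments surface unchanged.

2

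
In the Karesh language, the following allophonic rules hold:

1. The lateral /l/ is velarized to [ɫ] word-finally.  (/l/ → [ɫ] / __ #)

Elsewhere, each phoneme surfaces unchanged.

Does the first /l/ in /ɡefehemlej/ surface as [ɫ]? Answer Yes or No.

/l/ (between /m/ and /e/): rule 1 targets it, but not word-finally → unchanged [l].
The actual realization is [l], not [ɫ].

No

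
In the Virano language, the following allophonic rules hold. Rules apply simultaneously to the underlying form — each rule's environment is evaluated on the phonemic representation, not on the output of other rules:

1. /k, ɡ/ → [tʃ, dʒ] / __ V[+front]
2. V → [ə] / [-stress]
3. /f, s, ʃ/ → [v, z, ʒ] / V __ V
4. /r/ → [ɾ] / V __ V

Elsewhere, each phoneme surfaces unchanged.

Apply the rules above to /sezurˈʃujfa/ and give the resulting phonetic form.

/s/ — word-initial; rule 3 does not apply here → [s].
Rule 2 applies to /e/ (between /s/ and /z/: in an unstressed syllable) → [ə].
/u/ (between /z/ and /r/) occurs in an unstressed syllable → [ə] by rule 2.
/r/ (between /u/ and /ʃ/) fails the environment for rule 4, so it stays [r].
/ʃ/ (between /r/ and /u/): rule 3 targets it, but not between two vowels → unchanged [ʃ].
/u/ (between /ʃ/ and /j/) is in the target of rule 2 but the environment (in an unstressed syllable) is not met → [u].
/f/ (between /j/ and /a/) is in the target of rule 3 but the environment (between two vowels) is not met → [f].
/a/ meets the environment for rule 2 (in an unstressed syllable) → [ə].

[səzərˈʃujfə]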